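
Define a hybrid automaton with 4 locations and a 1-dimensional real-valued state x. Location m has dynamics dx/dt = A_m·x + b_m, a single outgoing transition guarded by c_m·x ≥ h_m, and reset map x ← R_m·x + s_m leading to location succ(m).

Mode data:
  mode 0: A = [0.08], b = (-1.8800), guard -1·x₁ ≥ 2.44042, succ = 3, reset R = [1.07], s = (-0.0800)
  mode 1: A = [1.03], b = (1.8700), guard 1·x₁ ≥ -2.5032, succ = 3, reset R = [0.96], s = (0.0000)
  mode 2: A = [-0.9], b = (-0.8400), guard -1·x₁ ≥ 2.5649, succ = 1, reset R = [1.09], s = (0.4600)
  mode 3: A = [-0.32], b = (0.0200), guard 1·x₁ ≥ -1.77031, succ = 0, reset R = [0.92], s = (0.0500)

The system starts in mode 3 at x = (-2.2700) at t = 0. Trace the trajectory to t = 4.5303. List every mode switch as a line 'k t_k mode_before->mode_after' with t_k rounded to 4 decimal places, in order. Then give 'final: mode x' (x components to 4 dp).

1 0.7534 3->0
2 1.1757 0->3
3 2.4479 3->0
4 2.8702 0->3
5 4.1425 3->0
final: 0 -2.3690

Mode 3: guard c·x = -1.7703 hit at Δt = 0.7534 (t = 0.7534), x⁻ = (-1.7703) → reset → x⁺ = (-1.5787), jump to mode 0
Mode 0: guard c·x = 2.4404 hit at Δt = 0.4223 (t = 1.1757), x⁻ = (-2.4404) → reset → x⁺ = (-2.6912), jump to mode 3
Mode 3: guard c·x = -1.7703 hit at Δt = 1.2722 (t = 2.4479), x⁻ = (-1.7703) → reset → x⁺ = (-1.5787), jump to mode 0
Mode 0: guard c·x = 2.4404 hit at Δt = 0.4223 (t = 2.8702), x⁻ = (-2.4404) → reset → x⁺ = (-2.6912), jump to mode 3
Mode 3: guard c·x = -1.7703 hit at Δt = 1.2722 (t = 4.1425), x⁻ = (-1.7703) → reset → x⁺ = (-1.5787), jump to mode 0
Mode 0: flow for 0.3878 to horizon, guard not reached → x = (-2.3690)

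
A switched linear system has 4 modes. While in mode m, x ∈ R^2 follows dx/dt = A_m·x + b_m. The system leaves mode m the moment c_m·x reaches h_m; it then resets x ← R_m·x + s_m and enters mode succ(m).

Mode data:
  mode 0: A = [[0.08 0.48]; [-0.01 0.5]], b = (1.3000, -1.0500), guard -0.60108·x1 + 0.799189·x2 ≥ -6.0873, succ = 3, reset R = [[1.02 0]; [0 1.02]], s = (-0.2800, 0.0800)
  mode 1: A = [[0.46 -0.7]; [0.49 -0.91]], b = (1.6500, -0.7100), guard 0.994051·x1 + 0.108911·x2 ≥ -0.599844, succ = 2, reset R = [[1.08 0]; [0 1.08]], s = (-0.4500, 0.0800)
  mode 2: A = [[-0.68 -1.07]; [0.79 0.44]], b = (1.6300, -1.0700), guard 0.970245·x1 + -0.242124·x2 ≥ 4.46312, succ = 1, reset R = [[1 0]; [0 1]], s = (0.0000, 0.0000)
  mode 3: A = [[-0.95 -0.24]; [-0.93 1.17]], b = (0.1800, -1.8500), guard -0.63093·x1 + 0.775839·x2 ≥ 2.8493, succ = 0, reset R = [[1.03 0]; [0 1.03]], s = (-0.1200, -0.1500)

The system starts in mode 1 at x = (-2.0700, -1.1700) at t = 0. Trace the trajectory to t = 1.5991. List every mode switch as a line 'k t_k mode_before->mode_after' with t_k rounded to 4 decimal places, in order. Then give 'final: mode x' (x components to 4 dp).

1 0.8240 1->2
final: 2 1.7919 -2.5917

Mode 1: guard c·x = -0.5998 hit at Δt = 0.8240 (t = 0.8240), x⁻ = (-0.4597, -1.3115) → reset → x⁺ = (-0.9465, -1.3364), jump to mode 2
Mode 2: flow for 0.7751 to horizon, guard not reached → x = (1.7919, -2.5917)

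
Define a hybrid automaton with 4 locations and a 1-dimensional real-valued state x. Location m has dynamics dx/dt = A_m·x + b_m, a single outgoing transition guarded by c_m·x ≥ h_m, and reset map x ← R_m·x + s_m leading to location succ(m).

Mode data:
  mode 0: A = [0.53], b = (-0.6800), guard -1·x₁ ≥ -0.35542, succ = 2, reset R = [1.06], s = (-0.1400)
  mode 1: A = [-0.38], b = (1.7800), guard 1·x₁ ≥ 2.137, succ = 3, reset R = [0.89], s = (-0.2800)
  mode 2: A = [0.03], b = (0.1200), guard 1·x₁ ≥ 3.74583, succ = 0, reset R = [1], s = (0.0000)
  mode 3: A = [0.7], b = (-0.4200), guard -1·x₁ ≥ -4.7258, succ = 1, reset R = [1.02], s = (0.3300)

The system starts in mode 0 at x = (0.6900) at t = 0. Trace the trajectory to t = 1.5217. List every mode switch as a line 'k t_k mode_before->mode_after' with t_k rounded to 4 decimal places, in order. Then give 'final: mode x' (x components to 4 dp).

1 0.8441 0->2
final: 2 0.3238

Mode 0: guard c·x = -0.3554 hit at Δt = 0.8441 (t = 0.8441), x⁻ = (0.3554) → reset → x⁺ = (0.2367), jump to mode 2
Mode 2: flow for 0.6776 to horizon, guard not reached → x = (0.3238)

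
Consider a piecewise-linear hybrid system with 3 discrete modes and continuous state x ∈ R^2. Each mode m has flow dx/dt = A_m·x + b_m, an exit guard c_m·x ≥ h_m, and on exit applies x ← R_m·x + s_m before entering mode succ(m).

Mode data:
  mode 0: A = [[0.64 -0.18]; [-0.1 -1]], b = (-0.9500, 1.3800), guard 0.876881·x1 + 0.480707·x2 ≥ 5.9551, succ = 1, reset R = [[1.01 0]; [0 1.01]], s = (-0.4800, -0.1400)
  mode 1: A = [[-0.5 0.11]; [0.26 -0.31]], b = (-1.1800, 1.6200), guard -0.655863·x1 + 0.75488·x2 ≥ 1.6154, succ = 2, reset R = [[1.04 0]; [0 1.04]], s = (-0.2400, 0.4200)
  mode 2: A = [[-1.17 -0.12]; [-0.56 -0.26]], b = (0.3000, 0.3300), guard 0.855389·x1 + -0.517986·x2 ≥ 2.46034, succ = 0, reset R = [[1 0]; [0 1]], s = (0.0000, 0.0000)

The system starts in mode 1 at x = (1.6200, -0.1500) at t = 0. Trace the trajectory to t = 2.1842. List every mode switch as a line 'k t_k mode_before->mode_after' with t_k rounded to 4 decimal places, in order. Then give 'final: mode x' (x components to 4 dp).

Mode 1: guard c·x = 1.6154 hit at Δt = 1.4174 (t = 1.4174), x⁻ = (-0.2750, 1.9010) → reset → x⁺ = (-0.5260, 2.3970), jump to mode 2
Mode 2: flow for 0.7668 to horizon, guard not reached → x = (-0.2063, 2.3247)

1 1.4174 1->2
final: 2 -0.2063 2.3247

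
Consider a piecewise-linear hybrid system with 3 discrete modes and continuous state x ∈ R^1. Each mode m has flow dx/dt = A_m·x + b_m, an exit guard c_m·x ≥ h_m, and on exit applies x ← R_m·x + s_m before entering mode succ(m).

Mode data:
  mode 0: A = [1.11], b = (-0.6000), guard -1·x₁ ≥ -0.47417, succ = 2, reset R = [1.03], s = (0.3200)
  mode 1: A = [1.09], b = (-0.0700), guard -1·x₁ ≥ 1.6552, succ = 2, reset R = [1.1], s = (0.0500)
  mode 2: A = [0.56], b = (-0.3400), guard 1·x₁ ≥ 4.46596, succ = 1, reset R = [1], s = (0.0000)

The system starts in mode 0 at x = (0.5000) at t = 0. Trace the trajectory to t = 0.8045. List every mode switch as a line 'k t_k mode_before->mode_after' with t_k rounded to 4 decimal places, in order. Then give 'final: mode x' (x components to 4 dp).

Mode 0: guard c·x = -0.4742 hit at Δt = 0.4441 (t = 0.4441), x⁻ = (0.4742) → reset → x⁺ = (0.8084), jump to mode 2
Mode 2: flow for 0.3604 to horizon, guard not reached → x = (0.8534)

1 0.4441 0->2
final: 2 0.8534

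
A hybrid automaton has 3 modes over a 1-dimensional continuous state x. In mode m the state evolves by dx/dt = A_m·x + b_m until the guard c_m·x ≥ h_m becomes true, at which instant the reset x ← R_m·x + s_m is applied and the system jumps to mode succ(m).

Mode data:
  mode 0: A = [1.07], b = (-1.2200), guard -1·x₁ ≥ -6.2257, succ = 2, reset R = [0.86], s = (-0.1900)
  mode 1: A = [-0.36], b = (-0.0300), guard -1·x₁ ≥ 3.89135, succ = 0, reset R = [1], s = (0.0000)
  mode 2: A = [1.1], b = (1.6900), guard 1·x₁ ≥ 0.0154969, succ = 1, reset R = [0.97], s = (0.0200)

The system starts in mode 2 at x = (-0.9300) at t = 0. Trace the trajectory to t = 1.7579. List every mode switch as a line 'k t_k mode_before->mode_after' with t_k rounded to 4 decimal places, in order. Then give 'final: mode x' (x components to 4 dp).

1 0.8543 2->1
final: 1 0.0022

Mode 2: guard c·x = 0.0155 hit at Δt = 0.8543 (t = 0.8543), x⁻ = (0.0155) → reset → x⁺ = (0.0350), jump to mode 1
Mode 1: flow for 0.9036 to horizon, guard not reached → x = (0.0022)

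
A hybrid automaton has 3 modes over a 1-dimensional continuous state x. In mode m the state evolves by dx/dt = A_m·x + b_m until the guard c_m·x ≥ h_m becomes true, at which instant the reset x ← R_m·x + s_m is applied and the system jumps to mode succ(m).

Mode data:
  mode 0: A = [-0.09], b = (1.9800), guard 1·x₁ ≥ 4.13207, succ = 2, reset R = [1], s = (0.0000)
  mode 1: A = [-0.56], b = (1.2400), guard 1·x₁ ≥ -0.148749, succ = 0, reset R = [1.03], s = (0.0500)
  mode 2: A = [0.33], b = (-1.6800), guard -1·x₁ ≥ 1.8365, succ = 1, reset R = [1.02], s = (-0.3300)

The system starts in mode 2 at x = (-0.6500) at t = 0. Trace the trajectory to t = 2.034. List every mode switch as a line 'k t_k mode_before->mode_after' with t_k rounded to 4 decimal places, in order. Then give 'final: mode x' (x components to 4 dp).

1 0.5693 2->1
2 1.6865 1->0
final: 0 0.5774

Mode 2: guard c·x = 1.8365 hit at Δt = 0.5693 (t = 0.5693), x⁻ = (-1.8365) → reset → x⁺ = (-2.2032), jump to mode 1
Mode 1: guard c·x = -0.1487 hit at Δt = 1.1172 (t = 1.6865), x⁻ = (-0.1487) → reset → x⁺ = (-0.1032), jump to mode 0
Mode 0: flow for 0.3475 to horizon, guard not reached → x = (0.5774)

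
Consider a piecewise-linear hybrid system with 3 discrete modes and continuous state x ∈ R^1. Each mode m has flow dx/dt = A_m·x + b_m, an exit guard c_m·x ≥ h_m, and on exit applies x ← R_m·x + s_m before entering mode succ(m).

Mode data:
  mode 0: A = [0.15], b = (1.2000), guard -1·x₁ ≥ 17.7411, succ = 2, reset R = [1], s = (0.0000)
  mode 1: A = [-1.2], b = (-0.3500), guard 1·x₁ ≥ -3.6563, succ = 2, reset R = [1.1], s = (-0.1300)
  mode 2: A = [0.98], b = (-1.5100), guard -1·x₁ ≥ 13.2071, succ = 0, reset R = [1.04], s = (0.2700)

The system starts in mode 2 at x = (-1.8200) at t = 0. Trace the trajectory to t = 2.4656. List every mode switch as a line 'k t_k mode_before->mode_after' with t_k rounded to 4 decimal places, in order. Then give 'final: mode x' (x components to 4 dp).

1 1.5091 2->0
final: 0 -14.3086

Mode 2: guard c·x = 13.2071 hit at Δt = 1.5091 (t = 1.5091), x⁻ = (-13.2071) → reset → x⁺ = (-13.4654), jump to mode 0
Mode 0: flow for 0.9565 to horizon, guard not reached → x = (-14.3086)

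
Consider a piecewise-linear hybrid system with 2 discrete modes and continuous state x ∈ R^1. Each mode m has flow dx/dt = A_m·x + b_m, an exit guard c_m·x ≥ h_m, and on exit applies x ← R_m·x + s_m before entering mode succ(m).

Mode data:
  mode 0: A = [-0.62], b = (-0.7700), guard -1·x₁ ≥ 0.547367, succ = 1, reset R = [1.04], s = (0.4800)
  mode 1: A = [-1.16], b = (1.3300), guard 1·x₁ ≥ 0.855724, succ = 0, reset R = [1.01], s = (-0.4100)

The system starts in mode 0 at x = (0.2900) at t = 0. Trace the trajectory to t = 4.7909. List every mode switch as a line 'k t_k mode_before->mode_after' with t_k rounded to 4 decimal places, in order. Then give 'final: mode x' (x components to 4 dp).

1 1.2758 0->1
2 2.5230 1->0
3 3.9631 0->1
final: 1 0.6735

Mode 0: guard c·x = 0.5474 hit at Δt = 1.2758 (t = 1.2758), x⁻ = (-0.5474) → reset → x⁺ = (-0.0893), jump to mode 1
Mode 1: guard c·x = 0.8557 hit at Δt = 1.2472 (t = 2.5230), x⁻ = (0.8557) → reset → x⁺ = (0.4543), jump to mode 0
Mode 0: guard c·x = 0.5474 hit at Δt = 1.4401 (t = 3.9631), x⁻ = (-0.5474) → reset → x⁺ = (-0.0893), jump to mode 1
Mode 1: flow for 0.8278 to horizon, guard not reached → x = (0.6735)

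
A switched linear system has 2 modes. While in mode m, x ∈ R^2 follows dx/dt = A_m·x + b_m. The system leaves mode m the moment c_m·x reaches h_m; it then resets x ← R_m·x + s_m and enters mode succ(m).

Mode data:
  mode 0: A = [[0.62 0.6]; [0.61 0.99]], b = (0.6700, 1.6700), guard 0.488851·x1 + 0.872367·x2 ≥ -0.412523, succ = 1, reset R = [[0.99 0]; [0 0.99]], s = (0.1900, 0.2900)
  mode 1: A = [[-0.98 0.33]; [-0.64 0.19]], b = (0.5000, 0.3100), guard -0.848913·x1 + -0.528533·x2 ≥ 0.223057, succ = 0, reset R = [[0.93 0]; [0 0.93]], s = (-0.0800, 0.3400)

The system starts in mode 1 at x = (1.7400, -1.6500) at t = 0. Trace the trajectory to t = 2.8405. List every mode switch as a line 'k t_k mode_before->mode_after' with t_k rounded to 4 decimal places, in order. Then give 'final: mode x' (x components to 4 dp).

Mode 1: guard c·x = 0.2231 hit at Δt = 0.4785 (t = 0.4785), x⁻ = (1.0398, -2.0922) → reset → x⁺ = (0.8870, -1.6057), jump to mode 0
Mode 0: guard c·x = -0.4125 hit at Δt = 0.5504 (t = 1.0289), x⁻ = (1.1360, -1.1095) → reset → x⁺ = (1.3146, -0.8084), jump to mode 1
Mode 1: guard c·x = 0.2231 hit at Δt = 1.0684 (t = 2.0973), x⁻ = (0.5457, -1.2985) → reset → x⁺ = (0.4275, -0.8676), jump to mode 0
Mode 0: guard c·x = -0.4125 hit at Δt = 0.1101 (t = 2.2074), x⁻ = (0.4789, -0.7412) → reset → x⁺ = (0.6641, -0.4438), jump to mode 1
Mode 1: flow for 0.6331 to horizon, guard not reached → x = (0.5147, -0.5439)

1 0.4785 1->0
2 1.0289 0->1
3 2.0973 1->0
4 2.2074 0->1
final: 1 0.5147 -0.5439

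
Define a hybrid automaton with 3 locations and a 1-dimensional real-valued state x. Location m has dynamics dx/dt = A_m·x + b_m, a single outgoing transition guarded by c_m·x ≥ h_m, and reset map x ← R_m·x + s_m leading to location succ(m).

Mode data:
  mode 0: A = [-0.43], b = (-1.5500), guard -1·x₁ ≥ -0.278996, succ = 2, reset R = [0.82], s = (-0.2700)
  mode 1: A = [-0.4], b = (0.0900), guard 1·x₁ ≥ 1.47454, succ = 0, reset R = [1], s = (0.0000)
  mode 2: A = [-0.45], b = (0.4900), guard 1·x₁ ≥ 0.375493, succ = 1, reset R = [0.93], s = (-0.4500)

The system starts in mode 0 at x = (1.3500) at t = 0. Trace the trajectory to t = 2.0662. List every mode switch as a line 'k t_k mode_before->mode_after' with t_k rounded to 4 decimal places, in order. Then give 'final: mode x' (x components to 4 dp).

Mode 0: guard c·x = -0.2790 hit at Δt = 0.5664 (t = 0.5664), x⁻ = (0.2790) → reset → x⁺ = (-0.0412), jump to mode 2
Mode 2: guard c·x = 0.3755 hit at Δt = 1.0223 (t = 1.5887), x⁻ = (0.3755) → reset → x⁺ = (-0.1008), jump to mode 1
Mode 1: flow for 0.4775 to horizon, guard not reached → x = (-0.0441)

1 0.5664 0->2
2 1.5887 2->1
final: 1 -0.0441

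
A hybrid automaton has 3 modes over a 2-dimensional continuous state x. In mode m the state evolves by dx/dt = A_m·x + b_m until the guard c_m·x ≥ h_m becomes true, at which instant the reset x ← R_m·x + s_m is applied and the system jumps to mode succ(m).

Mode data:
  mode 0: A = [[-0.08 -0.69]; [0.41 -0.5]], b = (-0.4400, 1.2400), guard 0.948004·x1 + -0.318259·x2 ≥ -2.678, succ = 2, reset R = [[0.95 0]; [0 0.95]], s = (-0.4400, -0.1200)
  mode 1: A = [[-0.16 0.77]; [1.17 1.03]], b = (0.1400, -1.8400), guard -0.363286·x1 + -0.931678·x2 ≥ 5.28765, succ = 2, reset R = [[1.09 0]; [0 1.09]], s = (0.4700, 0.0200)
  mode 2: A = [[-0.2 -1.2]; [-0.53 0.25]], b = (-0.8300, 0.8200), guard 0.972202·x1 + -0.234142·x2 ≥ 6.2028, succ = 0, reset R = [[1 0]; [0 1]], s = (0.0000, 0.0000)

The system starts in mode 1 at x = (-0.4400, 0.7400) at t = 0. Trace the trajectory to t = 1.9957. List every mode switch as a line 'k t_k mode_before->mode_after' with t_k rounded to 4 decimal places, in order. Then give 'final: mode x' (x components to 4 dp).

Mode 1: guard c·x = 5.2877 hit at Δt = 1.5219 (t = 1.5219), x⁻ = (-1.6230, -5.0426) → reset → x⁺ = (-1.2990, -5.4764), jump to mode 2
Mode 2: flow for 0.4738 to horizon, guard not reached → x = (1.4617, -5.7691)

1 1.5219 1->2
final: 2 1.4617 -5.7691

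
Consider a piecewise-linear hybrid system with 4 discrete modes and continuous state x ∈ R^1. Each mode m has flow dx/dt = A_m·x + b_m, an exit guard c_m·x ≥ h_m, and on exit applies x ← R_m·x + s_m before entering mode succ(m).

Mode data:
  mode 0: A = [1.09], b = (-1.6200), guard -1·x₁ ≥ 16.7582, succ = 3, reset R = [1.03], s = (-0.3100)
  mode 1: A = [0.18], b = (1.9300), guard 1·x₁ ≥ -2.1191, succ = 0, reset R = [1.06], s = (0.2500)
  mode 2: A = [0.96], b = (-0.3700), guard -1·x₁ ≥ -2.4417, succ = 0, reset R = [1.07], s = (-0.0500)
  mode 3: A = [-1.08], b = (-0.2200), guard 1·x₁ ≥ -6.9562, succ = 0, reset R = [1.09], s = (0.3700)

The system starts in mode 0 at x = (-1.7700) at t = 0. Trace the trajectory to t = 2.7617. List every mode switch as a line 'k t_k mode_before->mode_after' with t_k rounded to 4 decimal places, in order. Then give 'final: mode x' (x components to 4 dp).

1 1.5810 0->3
2 2.4557 3->0
final: 0 -10.6561

Mode 0: guard c·x = 16.7582 hit at Δt = 1.5810 (t = 1.5810), x⁻ = (-16.7582) → reset → x⁺ = (-17.5709), jump to mode 3
Mode 3: guard c·x = -6.9562 hit at Δt = 0.8747 (t = 2.4557), x⁻ = (-6.9562) → reset → x⁺ = (-7.2123), jump to mode 0
Mode 0: flow for 0.3060 to horizon, guard not reached → x = (-10.6561)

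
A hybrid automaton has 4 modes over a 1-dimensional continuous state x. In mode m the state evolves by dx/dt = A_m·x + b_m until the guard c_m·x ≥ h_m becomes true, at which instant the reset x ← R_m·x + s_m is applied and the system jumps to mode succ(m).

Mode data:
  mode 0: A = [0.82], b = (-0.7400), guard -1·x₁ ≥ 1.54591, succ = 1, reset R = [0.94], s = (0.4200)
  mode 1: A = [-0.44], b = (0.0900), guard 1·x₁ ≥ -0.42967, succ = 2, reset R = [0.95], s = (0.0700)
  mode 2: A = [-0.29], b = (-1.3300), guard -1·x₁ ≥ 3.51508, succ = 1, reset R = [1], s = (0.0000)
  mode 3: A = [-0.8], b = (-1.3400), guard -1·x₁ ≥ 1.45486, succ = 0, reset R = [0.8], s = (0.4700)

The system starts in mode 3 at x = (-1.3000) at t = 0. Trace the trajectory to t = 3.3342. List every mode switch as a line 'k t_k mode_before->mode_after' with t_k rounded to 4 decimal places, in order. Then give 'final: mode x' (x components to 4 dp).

1 0.6658 3->0
2 1.1874 0->1
3 2.7070 1->2
final: 2 -1.0446

Mode 3: guard c·x = 1.4549 hit at Δt = 0.6658 (t = 0.6658), x⁻ = (-1.4549) → reset → x⁺ = (-0.6939), jump to mode 0
Mode 0: guard c·x = 1.5459 hit at Δt = 0.5216 (t = 1.1874), x⁻ = (-1.5459) → reset → x⁺ = (-1.0332), jump to mode 1
Mode 1: guard c·x = -0.4297 hit at Δt = 1.5196 (t = 2.7070), x⁻ = (-0.4297) → reset → x⁺ = (-0.3382), jump to mode 2
Mode 2: flow for 0.6272 to horizon, guard not reached → x = (-1.0446)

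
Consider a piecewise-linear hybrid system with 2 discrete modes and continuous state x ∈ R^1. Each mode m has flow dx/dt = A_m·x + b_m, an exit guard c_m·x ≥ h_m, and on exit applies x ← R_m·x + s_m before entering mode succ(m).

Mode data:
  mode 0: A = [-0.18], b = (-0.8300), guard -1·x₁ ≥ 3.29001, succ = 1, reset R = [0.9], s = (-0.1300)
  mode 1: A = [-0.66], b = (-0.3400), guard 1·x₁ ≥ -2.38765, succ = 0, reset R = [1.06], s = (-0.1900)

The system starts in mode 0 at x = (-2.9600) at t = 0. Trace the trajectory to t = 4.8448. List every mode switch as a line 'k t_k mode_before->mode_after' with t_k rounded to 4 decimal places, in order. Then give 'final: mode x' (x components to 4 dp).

1 1.2388 0->1
2 1.7220 1->0
3 3.7121 0->1
4 4.1953 1->0
final: 0 -2.9295

Mode 0: guard c·x = 3.2900 hit at Δt = 1.2388 (t = 1.2388), x⁻ = (-3.2900) → reset → x⁺ = (-3.0910), jump to mode 1
Mode 1: guard c·x = -2.3876 hit at Δt = 0.4832 (t = 1.7220), x⁻ = (-2.3876) → reset → x⁺ = (-2.7209), jump to mode 0
Mode 0: guard c·x = 3.2900 hit at Δt = 1.9901 (t = 3.7121), x⁻ = (-3.2900) → reset → x⁺ = (-3.0910), jump to mode 1
Mode 1: guard c·x = -2.3876 hit at Δt = 0.4832 (t = 4.1953), x⁻ = (-2.3876) → reset → x⁺ = (-2.7209), jump to mode 0
Mode 0: flow for 0.6495 to horizon, guard not reached → x = (-2.9295)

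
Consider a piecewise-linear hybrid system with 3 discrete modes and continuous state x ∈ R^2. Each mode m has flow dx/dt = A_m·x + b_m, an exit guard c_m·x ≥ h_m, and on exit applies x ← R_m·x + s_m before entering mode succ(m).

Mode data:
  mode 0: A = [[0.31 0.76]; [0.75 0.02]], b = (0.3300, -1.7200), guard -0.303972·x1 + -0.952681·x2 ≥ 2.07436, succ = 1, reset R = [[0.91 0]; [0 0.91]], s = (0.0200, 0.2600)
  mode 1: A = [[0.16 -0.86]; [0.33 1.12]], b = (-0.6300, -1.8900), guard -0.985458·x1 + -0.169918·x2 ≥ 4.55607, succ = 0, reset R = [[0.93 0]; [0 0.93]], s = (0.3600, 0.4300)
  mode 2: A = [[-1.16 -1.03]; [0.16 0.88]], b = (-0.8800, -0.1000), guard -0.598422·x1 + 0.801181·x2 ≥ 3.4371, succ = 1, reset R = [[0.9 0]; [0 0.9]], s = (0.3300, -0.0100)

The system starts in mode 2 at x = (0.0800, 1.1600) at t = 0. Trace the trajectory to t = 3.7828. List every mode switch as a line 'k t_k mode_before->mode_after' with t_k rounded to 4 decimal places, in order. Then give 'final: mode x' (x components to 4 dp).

1 1.1999 2->1
2 2.2629 1->0
3 3.0005 0->1
final: 1 -3.4406 -5.0434

Mode 2: guard c·x = 3.4371 hit at Δt = 1.1999 (t = 1.1999), x⁻ = (-1.9362, 2.8438) → reset → x⁺ = (-1.4126, 2.5495), jump to mode 1
Mode 1: guard c·x = 4.5561 hit at Δt = 1.0630 (t = 2.2629), x⁻ = (-5.0741, 2.6144) → reset → x⁺ = (-4.3589, 2.8614), jump to mode 0
Mode 0: guard c·x = 2.0744 hit at Δt = 0.7376 (t = 3.0005), x⁻ = (-4.4894, -0.7450) → reset → x⁺ = (-4.0654, -0.4179), jump to mode 1
Mode 1: flow for 0.7823 to horizon, guard not reached → x = (-3.4406, -5.0434)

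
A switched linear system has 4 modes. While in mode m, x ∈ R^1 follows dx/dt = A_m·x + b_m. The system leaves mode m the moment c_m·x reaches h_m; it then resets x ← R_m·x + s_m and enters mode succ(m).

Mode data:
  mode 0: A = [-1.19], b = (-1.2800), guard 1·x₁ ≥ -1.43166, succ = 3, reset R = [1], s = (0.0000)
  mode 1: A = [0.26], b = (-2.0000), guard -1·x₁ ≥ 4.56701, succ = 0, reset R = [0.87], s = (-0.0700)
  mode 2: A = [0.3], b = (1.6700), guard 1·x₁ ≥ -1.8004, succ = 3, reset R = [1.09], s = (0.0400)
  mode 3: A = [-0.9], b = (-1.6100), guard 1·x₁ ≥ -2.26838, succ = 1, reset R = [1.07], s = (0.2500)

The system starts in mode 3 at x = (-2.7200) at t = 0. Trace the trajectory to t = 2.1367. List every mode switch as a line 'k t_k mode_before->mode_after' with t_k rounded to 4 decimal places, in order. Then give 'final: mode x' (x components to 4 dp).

Mode 3: guard c·x = -2.2684 hit at Δt = 0.7374 (t = 0.7374), x⁻ = (-2.2684) → reset → x⁺ = (-2.1772), jump to mode 1
Mode 1: guard c·x = 4.5670 hit at Δt = 0.8340 (t = 1.5714), x⁻ = (-4.5670) → reset → x⁺ = (-4.0433), jump to mode 0
Mode 0: flow for 0.5653 to horizon, guard not reached → x = (-2.5901)

1 0.7374 3->1
2 1.5714 1->0
final: 0 -2.5901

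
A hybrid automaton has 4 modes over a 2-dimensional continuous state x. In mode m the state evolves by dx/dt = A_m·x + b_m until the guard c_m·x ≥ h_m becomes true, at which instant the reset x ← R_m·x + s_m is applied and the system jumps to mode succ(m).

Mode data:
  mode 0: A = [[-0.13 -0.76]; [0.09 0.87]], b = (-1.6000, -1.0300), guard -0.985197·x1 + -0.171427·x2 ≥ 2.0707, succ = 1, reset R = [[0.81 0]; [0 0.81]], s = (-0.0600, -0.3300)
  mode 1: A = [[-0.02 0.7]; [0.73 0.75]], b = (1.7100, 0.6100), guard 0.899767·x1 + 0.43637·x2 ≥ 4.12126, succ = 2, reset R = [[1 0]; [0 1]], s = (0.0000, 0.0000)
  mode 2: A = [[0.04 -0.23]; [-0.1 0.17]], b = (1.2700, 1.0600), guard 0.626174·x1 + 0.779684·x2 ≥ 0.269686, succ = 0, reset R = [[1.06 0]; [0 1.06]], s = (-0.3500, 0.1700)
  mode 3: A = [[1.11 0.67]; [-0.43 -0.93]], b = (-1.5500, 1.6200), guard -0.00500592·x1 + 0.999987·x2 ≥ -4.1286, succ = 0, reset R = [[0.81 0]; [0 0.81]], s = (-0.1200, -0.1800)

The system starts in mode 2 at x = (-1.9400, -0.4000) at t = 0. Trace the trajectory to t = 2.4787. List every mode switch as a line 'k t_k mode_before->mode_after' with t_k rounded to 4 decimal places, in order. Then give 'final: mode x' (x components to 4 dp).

1 1.0644 2->0
2 1.6009 0->1
final: 1 -0.0890 0.6946

Mode 2: guard c·x = 0.2697 hit at Δt = 1.0644 (t = 1.0644), x⁻ = (-0.7040, 0.9113) → reset → x⁺ = (-1.0962, 1.1359), jump to mode 0
Mode 0: guard c·x = 2.0707 hit at Δt = 0.5365 (t = 1.6009), x⁻ = (-2.2768, 1.0058) → reset → x⁺ = (-1.9042, 0.4847), jump to mode 1
Mode 1: flow for 0.8778 to horizon, guard not reached → x = (-0.0890, 0.6946)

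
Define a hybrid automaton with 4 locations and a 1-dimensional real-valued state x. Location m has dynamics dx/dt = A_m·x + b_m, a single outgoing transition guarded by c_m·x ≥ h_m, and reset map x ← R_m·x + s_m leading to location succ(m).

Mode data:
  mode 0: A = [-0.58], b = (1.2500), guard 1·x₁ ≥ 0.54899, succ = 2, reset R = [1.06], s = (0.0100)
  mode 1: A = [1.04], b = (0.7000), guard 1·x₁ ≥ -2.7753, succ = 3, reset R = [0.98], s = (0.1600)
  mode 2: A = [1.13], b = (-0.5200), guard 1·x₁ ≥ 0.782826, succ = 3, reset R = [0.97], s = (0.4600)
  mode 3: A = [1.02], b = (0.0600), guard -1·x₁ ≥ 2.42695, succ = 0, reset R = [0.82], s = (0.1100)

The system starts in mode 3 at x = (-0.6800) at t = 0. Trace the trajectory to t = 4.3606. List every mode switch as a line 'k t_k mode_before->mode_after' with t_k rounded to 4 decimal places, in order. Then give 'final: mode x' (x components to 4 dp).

Mode 3: guard c·x = 2.4270 hit at Δt = 1.3120 (t = 1.3120), x⁻ = (-2.4269) → reset → x⁺ = (-1.8801), jump to mode 0
Mode 0: guard c·x = 0.5490 hit at Δt = 1.5883 (t = 2.9003), x⁻ = (0.5490) → reset → x⁺ = (0.5919), jump to mode 2
Mode 2: guard c·x = 0.7828 hit at Δt = 0.7926 (t = 3.6929), x⁻ = (0.7828) → reset → x⁺ = (1.2193), jump to mode 3
Mode 3: flow for 0.6677 to horizon, guard not reached → x = (2.4668)

1 1.3120 3->0
2 2.9003 0->2
3 3.6929 2->3
final: 3 2.4668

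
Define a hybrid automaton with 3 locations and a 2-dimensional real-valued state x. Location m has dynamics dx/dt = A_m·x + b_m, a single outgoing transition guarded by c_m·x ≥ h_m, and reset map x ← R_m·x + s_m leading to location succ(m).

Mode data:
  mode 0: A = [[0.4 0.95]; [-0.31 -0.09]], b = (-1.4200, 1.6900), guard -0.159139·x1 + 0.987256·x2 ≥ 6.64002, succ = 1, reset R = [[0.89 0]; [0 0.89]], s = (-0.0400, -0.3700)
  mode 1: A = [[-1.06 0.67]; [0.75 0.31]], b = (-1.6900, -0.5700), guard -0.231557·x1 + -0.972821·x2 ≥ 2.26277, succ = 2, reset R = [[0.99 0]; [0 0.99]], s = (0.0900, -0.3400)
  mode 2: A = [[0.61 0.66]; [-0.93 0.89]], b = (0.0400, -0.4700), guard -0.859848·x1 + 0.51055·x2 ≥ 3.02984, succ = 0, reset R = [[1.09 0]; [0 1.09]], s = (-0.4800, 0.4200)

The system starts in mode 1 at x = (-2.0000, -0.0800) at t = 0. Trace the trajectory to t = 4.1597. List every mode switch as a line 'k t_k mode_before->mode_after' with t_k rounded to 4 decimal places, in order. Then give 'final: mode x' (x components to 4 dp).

1 0.7386 1->2
2 1.4986 2->0
3 3.0587 0->1
final: 1 -3.4559 -0.4944

Mode 1: guard c·x = 2.2628 hit at Δt = 0.7386 (t = 0.7386), x⁻ = (-2.1306, -1.8189) → reset → x⁺ = (-2.0193, -2.1407), jump to mode 2
Mode 2: guard c·x = 3.0298 hit at Δt = 0.7600 (t = 1.4986), x⁻ = (-4.5007, -1.6454) → reset → x⁺ = (-5.3858, -1.3735), jump to mode 0
Mode 0: guard c·x = 6.6400 hit at Δt = 1.5601 (t = 3.0587), x⁻ = (-10.2716, 5.0700) → reset → x⁺ = (-9.1817, 4.1423), jump to mode 1
Mode 1: flow for 1.1010 to horizon, guard not reached → x = (-3.4559, -0.4944)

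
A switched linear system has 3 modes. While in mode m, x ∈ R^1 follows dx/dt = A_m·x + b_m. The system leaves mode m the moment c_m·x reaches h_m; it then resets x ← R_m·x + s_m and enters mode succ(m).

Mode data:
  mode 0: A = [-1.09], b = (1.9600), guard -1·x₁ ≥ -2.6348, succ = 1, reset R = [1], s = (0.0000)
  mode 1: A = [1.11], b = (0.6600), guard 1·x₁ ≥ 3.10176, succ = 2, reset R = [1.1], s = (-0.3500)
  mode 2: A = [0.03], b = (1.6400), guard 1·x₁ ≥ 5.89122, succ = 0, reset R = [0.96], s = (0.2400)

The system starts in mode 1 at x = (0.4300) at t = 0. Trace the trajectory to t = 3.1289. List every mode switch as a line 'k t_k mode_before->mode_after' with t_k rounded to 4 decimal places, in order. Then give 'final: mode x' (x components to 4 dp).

1 1.1559 1->2
2 2.7508 2->0
final: 0 4.5116

Mode 1: guard c·x = 3.1018 hit at Δt = 1.1559 (t = 1.1559), x⁻ = (3.1018) → reset → x⁺ = (3.0619), jump to mode 2
Mode 2: guard c·x = 5.8912 hit at Δt = 1.5949 (t = 2.7508), x⁻ = (5.8912) → reset → x⁺ = (5.8956), jump to mode 0
Mode 0: flow for 0.3781 to horizon, guard not reached → x = (4.5116)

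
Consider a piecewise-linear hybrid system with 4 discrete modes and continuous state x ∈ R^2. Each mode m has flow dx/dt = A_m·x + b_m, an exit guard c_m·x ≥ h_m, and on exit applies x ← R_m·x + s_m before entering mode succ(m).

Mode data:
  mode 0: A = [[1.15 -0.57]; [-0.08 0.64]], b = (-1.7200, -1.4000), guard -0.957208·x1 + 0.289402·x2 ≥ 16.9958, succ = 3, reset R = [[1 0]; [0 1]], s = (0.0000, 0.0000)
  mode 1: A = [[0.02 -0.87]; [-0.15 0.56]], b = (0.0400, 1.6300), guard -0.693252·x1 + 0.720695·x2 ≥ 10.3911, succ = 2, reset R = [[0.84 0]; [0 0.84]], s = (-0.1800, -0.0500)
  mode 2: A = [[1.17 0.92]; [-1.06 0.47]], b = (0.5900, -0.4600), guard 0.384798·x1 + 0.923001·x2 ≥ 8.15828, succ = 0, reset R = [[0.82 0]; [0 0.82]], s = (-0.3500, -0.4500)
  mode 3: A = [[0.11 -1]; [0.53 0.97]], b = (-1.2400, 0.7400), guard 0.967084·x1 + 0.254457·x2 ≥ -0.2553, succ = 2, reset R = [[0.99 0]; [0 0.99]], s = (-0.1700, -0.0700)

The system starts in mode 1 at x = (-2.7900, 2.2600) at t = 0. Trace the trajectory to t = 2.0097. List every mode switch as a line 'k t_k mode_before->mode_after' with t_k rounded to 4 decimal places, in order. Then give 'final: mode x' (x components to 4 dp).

Mode 1: guard c·x = 10.3911 hit at Δt = 1.0822 (t = 1.0822), x⁻ = (-7.1539, 7.5367) → reset → x⁺ = (-6.1893, 6.2808), jump to mode 2
Mode 2: guard c·x = 8.1583 hit at Δt = 0.4838 (t = 1.5660), x⁻ = (-5.4819, 11.1243) → reset → x⁺ = (-4.8452, 8.6719), jump to mode 0
Mode 0: flow for 0.4437 to horizon, guard not reached → x = (-12.2729, 11.1305)

1 1.0822 1->2
2 1.5660 2->0
final: 0 -12.2729 11.1305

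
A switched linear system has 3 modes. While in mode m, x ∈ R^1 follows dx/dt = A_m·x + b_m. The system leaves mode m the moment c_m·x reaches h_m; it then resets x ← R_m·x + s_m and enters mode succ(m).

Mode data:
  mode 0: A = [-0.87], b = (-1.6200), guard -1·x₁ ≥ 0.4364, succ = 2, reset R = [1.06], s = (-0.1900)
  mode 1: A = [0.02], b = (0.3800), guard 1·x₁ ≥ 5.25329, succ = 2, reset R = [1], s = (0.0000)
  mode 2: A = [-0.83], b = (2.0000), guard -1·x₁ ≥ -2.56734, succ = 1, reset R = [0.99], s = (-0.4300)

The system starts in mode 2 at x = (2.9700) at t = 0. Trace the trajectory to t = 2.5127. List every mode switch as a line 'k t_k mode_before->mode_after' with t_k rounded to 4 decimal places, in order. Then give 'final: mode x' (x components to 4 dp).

1 1.5276 2->1
final: 1 2.5317

Mode 2: guard c·x = -2.5673 hit at Δt = 1.5276 (t = 1.5276), x⁻ = (2.5673) → reset → x⁺ = (2.1117), jump to mode 1
Mode 1: flow for 0.9851 to horizon, guard not reached → x = (2.5317)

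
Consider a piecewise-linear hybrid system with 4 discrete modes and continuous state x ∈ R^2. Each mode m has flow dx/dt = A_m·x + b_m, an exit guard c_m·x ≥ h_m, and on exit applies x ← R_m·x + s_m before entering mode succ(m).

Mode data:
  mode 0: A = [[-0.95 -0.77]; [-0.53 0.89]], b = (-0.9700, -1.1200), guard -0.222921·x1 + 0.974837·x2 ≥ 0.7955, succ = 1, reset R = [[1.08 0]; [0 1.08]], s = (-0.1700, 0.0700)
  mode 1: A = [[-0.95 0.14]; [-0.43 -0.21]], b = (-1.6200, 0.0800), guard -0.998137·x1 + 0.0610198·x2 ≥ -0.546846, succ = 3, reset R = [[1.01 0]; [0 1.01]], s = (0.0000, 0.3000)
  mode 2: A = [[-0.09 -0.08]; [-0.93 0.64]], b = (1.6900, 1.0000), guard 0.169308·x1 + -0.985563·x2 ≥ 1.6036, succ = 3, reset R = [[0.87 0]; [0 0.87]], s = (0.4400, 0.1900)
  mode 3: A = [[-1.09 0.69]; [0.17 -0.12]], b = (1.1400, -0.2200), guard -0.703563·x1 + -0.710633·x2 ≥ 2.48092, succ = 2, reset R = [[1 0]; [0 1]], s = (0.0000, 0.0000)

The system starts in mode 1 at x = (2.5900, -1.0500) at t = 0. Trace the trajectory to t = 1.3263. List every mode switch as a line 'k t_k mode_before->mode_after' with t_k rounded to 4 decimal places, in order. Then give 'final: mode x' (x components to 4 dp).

1 0.6752 1->3
final: 3 0.4572 -0.9675

Mode 1: guard c·x = -0.5468 hit at Δt = 0.6752 (t = 0.6752), x⁻ = (0.4722, -1.2385) → reset → x⁺ = (0.4769, -0.9509), jump to mode 3
Mode 3: flow for 0.6511 to horizon, guard not reached → x = (0.4572, -0.9675)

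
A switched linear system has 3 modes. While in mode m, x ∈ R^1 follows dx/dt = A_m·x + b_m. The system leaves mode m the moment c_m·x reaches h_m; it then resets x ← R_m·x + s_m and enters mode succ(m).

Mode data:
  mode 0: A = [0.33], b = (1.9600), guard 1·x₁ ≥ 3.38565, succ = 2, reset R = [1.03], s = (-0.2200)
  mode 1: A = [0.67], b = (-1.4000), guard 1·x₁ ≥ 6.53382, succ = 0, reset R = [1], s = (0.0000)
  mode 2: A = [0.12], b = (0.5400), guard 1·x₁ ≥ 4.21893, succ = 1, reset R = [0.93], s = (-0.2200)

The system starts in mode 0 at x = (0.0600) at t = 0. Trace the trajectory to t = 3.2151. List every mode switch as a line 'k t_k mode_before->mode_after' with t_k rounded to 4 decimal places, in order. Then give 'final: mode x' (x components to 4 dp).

Mode 0: guard c·x = 3.3857 hit at Δt = 1.3365 (t = 1.3365), x⁻ = (3.3856) → reset → x⁺ = (3.2672), jump to mode 2
Mode 2: guard c·x = 4.2189 hit at Δt = 0.9632 (t = 2.2997), x⁻ = (4.2189) → reset → x⁺ = (3.7036), jump to mode 1
Mode 1: flow for 0.9154 to horizon, guard not reached → x = (5.0700)

1 1.3365 0->2
2 2.2997 2->1
final: 1 5.0700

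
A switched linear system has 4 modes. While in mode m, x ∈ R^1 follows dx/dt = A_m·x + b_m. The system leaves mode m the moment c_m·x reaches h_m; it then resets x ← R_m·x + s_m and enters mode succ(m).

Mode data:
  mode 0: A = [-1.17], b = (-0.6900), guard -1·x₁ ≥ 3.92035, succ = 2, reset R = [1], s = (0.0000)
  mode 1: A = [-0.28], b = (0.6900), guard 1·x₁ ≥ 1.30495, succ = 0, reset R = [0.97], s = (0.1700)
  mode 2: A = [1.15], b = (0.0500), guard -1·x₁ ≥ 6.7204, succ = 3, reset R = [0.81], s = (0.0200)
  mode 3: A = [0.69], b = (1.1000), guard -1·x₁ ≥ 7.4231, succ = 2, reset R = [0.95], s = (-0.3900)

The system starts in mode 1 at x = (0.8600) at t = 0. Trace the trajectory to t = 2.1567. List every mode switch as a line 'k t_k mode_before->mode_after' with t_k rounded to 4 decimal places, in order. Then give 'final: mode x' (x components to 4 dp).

Mode 1: guard c·x = 1.3050 hit at Δt = 1.1601 (t = 1.1601), x⁻ = (1.3050) → reset → x⁺ = (1.4358), jump to mode 0
Mode 0: flow for 0.9966 to horizon, guard not reached → x = (0.0414)

1 1.1601 1->0
final: 0 0.0414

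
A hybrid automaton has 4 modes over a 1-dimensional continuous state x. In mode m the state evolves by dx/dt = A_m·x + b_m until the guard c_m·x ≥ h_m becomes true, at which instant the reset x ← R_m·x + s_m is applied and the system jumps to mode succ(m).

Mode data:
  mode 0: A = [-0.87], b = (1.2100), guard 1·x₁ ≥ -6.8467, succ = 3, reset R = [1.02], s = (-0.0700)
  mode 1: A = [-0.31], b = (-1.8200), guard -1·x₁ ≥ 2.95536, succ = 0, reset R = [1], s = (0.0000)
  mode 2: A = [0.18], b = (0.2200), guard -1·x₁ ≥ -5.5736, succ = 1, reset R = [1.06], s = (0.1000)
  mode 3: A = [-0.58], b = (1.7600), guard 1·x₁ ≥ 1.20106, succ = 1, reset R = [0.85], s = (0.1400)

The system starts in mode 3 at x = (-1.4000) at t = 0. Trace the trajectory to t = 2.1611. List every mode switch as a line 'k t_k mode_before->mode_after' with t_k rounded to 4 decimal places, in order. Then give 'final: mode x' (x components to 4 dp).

Mode 3: guard c·x = 1.2011 hit at Δt = 1.5228 (t = 1.5228), x⁻ = (1.2011) → reset → x⁺ = (1.1609), jump to mode 1
Mode 1: flow for 0.6383 to horizon, guard not reached → x = (-0.1015)

1 1.5228 3->1
final: 1 -0.1015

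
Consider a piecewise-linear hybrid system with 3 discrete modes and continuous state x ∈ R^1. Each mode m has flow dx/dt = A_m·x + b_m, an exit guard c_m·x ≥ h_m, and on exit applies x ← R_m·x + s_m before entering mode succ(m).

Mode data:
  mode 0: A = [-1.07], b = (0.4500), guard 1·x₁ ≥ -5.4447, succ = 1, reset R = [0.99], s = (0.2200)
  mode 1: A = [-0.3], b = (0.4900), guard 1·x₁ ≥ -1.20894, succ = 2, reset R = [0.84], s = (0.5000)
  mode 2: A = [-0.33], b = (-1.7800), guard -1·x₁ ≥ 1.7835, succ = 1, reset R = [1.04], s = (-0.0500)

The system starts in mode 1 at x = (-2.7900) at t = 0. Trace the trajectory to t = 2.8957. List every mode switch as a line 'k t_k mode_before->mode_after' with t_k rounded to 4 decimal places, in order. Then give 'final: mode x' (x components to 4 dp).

1 1.4743 1->2
2 2.3864 2->1
final: 1 -1.4035

Mode 1: guard c·x = -1.2089 hit at Δt = 1.4743 (t = 1.4743), x⁻ = (-1.2089) → reset → x⁺ = (-0.5155), jump to mode 2
Mode 2: guard c·x = 1.7835 hit at Δt = 0.9121 (t = 2.3864), x⁻ = (-1.7835) → reset → x⁺ = (-1.9048), jump to mode 1
Mode 1: flow for 0.5093 to horizon, guard not reached → x = (-1.4035)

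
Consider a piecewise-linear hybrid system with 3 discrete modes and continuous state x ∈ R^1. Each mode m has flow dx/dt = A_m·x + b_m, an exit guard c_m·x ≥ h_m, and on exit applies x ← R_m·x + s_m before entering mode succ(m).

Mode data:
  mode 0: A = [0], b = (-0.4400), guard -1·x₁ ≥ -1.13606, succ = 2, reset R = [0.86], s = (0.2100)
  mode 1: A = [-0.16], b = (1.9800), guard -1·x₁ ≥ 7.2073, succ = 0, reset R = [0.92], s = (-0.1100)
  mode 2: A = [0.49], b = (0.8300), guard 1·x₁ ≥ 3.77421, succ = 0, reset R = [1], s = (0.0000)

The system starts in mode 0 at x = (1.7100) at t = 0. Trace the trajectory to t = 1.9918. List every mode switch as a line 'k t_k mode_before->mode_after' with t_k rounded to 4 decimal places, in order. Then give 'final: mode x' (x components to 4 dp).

1 1.3044 0->2
final: 2 2.3408

Mode 0: guard c·x = -1.1361 hit at Δt = 1.3044 (t = 1.3044), x⁻ = (1.1361) → reset → x⁺ = (1.1870), jump to mode 2
Mode 2: flow for 0.6874 to horizon, guard not reached → x = (2.3408)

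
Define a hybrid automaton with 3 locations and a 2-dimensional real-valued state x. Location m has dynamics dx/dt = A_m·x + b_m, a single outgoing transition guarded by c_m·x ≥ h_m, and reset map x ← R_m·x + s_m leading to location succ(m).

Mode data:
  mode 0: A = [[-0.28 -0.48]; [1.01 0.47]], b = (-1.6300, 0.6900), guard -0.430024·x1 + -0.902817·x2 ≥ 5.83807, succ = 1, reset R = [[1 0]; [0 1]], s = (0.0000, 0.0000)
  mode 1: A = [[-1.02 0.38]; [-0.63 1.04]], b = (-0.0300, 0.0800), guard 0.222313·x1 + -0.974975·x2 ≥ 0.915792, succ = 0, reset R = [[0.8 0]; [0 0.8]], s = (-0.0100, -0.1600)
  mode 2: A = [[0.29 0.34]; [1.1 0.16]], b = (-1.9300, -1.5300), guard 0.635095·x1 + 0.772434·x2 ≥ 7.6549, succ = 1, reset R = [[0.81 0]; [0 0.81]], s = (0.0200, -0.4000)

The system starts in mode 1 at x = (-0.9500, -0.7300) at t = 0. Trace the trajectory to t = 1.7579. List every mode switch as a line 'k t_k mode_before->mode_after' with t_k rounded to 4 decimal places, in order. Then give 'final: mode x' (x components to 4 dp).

1 0.9693 1->0
final: 0 -1.1071 -1.5856

Mode 1: guard c·x = 0.9158 hit at Δt = 0.9693 (t = 0.9693), x⁻ = (-0.5782, -1.0711) → reset → x⁺ = (-0.4725, -1.0169), jump to mode 0
Mode 0: flow for 0.7886 to horizon, guard not reached → x = (-1.1071, -1.5856)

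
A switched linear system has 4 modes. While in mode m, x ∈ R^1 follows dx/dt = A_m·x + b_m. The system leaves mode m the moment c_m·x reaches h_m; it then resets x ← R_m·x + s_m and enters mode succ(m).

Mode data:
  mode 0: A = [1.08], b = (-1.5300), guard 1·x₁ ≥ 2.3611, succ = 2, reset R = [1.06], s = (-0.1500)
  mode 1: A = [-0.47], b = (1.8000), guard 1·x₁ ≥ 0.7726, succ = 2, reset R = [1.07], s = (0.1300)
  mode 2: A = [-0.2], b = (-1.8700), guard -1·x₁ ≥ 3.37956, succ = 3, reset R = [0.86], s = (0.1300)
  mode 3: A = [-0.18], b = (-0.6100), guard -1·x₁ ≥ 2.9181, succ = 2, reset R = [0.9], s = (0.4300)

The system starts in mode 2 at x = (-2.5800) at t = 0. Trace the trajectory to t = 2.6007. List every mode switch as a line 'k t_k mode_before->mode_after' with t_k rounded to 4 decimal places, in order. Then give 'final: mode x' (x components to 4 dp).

Mode 2: guard c·x = 3.3796 hit at Δt = 0.6284 (t = 0.6284), x⁻ = (-3.3796) → reset → x⁺ = (-2.7764), jump to mode 3
Mode 3: guard c·x = 2.9181 hit at Δt = 1.4616 (t = 2.0900), x⁻ = (-2.9181) → reset → x⁺ = (-2.1963), jump to mode 2
Mode 2: flow for 0.5107 to horizon, guard not reached → x = (-2.8909)

1 0.6284 2->3
2 2.0900 3->2
final: 2 -2.8909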